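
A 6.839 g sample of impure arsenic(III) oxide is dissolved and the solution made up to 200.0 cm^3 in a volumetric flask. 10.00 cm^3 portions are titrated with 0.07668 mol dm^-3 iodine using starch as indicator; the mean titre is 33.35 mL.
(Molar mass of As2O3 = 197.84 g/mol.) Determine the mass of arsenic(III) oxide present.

5.059 g

As2O3 + 2 I2 + 2 H2O → As2O5 + 4 HI
n(I2) per titration = 0.03335 × 0.07668 = 2.557 × 10^-3 mol
From the 1:2 ratio, n(As2O3) in each aliquot = 1/2 × 2.557 × 10^-3 = 1.279 × 10^-3 mol
n(As2O3) in the whole flask = 1.279 × 10^-3 × 200.0/10.00 = 0.02557 mol
mass of As2O3 = 0.02557 × 197.84 = 5.059 g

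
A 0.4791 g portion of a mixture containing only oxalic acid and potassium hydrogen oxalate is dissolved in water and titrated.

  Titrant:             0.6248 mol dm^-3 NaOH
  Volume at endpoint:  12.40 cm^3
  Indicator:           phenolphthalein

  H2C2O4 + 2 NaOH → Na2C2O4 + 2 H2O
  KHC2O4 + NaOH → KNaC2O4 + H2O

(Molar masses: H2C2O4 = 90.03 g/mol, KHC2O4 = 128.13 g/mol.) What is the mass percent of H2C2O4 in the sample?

n(NaOH) = 0.01240 × 0.6248 = 7.748 × 10^-3 mol
Let x = n(H2C2O4), y = n(KHC2O4).
Titrant: 2x + 1y = 7.748 × 10^-3;  mass: 90.03x + 128.13y = 0.4791
Solving, x = 3.090 × 10^-3 mol, y = 1.568 × 10^-3 mol
mass of H2C2O4 = 3.090 × 10^-3 × 90.03 = 0.2782 g
% H2C2O4 = 0.2782 / 0.4791 × 100 = 58.06 %

58.06 %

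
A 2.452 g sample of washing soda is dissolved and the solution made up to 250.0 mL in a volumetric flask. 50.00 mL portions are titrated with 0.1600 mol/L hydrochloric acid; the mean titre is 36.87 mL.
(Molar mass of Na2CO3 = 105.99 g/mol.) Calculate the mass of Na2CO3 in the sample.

1.563 g

Na2CO3 + 2 HCl → 2 NaCl + H2O + CO2
n(HCl) per titration = 0.03687 × 0.1600 = 5.899 × 10^-3 mol
From the 1:2 ratio, n(Na2CO3) in each aliquot = 1/2 × 5.899 × 10^-3 = 2.950 × 10^-3 mol
n(Na2CO3) in the whole flask = 2.950 × 10^-3 × 250.0/50.00 = 0.01475 mol
mass of Na2CO3 = 0.01475 × 105.99 = 1.563 g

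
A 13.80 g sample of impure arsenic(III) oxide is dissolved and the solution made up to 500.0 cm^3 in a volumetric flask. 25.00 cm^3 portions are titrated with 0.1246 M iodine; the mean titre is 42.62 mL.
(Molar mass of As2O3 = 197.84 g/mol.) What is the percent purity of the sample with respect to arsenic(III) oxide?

As2O3 + 2 I2 + 2 H2O → As2O5 + 4 HI
n(I2) per titration = 0.04262 × 0.1246 = 5.310 × 10^-3 mol
From the 1:2 ratio, n(As2O3) in each aliquot = 1/2 × 5.310 × 10^-3 = 2.655 × 10^-3 mol
n(As2O3) in the whole flask = 2.655 × 10^-3 × 500.0/25.00 = 0.05310 mol
mass of As2O3 = 0.05310 × 197.84 = 10.51 g
% As2O3 = 10.51 / 13.80 × 100 = 76.13 %

76.13 %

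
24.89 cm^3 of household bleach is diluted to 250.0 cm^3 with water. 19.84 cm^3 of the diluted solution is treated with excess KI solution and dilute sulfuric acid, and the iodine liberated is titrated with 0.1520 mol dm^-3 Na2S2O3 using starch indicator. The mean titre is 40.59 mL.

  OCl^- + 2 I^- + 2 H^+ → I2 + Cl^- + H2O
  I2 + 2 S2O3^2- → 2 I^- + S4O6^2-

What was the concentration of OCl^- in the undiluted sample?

n(S2O3^2-) = 0.04059 × 0.1520 = 6.170 × 10^-3 mol
n(I2) = n(S2O3^2-)/2 = 3.085 × 10^-3 mol
n(OCl^-) in the aliquot = 3.085 × 10^-3 mol (1:1 ratio)
[OCl^-]_dilute = 3.085 × 10^-3 / 0.01984 = 0.1555 mol/L
[OCl^-]_original = 0.1555 × 250.0/24.89 = 1.562 mol/L

1.562 mol/L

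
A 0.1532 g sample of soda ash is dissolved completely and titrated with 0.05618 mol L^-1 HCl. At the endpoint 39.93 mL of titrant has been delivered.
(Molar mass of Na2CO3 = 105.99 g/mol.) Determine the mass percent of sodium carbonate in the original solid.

Na2CO3 + 2 HCl → 2 NaCl + H2O + CO2
n(HCl) = 0.03993 L × 0.05618 mol/L = 2.243 × 10^-3 mol
From the 1:2 ratio, n(Na2CO3) = 1/2 × 2.243 × 10^-3 = 1.122 × 10^-3 mol
mass of Na2CO3 = 1.122 × 10^-3 × 105.99 g/mol = 0.1189 g
% Na2CO3 = 0.1189 / 0.1532 × 100 = 77.60 %

77.60 %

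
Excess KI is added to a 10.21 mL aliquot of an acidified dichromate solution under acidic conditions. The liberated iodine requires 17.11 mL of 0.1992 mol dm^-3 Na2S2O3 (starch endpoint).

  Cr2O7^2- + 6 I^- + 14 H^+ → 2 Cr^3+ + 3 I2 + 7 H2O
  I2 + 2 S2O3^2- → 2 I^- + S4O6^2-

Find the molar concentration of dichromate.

n(S2O3^2-) = 0.01711 × 0.1992 = 3.408 × 10^-3 mol
n(I2) = n(S2O3^2-)/2 = 1.704 × 10^-3 mol
From the 1:3 ratio, n(Cr2O7^2-) in the aliquot = 1/3 × 1.704 × 10^-3 = 5.681 × 10^-4 mol
[Cr2O7^2-] = 5.681 × 10^-4 / 0.01021 = 0.05564 mol/L

0.05564 mol/L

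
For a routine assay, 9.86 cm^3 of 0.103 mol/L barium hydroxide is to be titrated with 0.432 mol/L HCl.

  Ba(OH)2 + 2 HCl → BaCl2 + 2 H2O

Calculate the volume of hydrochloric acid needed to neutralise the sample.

n(Ba(OH)2) = 0.00986 L × 0.103 mol/L = 1.02 × 10^-3 mol
From the 2:1 stoichiometry, n(HCl) = 2/1 × 1.02 × 10^-3 = 2.03 × 10^-3 mol
V(HCl) = 2.03 × 10^-3 mol / 0.432 mol/L = 0.00470 L = 4.70 mL

4.70 mL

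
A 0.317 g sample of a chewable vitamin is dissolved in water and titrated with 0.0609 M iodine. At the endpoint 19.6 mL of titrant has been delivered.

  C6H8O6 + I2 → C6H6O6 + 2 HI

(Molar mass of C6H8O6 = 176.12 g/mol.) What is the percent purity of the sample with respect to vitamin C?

66.3 %

n(I2) = 0.0196 L × 0.0609 mol/L = 1.19 × 10^-3 mol
n(C6H8O6) = 1.19 × 10^-3 mol (1:1 ratio)
mass of C6H8O6 = 1.19 × 10^-3 × 176.12 g/mol = 0.210 g
% C6H8O6 = 0.210 / 0.317 × 100 = 66.3 %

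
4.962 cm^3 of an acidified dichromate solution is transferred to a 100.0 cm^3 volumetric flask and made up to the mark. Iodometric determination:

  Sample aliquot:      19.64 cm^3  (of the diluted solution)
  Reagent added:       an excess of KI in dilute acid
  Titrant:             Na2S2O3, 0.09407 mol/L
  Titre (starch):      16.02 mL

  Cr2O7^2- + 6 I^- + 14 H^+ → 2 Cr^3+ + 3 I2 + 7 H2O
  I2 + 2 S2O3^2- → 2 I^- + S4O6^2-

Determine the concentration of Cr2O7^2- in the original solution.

0.2577 mol/L

n(S2O3^2-) = 0.01602 × 0.09407 = 1.507 × 10^-3 mol
n(I2) = n(S2O3^2-)/2 = 7.535 × 10^-4 mol
From the 1:3 ratio, n(Cr2O7^2-) in the aliquot = 1/3 × 7.535 × 10^-4 = 2.512 × 10^-4 mol
[Cr2O7^2-]_dilute = 2.512 × 10^-4 / 0.01964 = 0.01279 mol/L
[Cr2O7^2-]_original = 0.01279 × 100.0/4.962 = 0.2577 mol/L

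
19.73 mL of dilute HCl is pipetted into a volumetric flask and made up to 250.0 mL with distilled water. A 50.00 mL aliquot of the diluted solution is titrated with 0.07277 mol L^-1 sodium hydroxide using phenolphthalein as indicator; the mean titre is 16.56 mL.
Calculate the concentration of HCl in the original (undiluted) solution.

HCl + NaOH → NaCl + H2O
n(NaOH) = 0.01656 × 0.07277 = 1.205 × 10^-3 mol
n(HCl) in the aliquot = 1.205 × 10^-3 mol (1:1 ratio)
[HCl]_dilute = 1.205 × 10^-3 / 0.05000 = 0.02410 mol/L
Dilution factor = 250.0 / 19.73 = 12.67
[HCl]_stock = 0.02410 × 12.67 = 0.3054 mol/L

0.3054 mol/L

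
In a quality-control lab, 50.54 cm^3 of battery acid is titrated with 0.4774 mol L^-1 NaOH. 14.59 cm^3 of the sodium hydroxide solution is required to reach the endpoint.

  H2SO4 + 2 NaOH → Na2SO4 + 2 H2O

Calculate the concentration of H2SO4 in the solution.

0.06891 mol/L

n(NaOH) = 0.01459 L × 0.4774 mol/L = 6.965 × 10^-3 mol
From the 1:2 mole ratio, n(H2SO4) = 1/2 × 6.965 × 10^-3 = 3.483 × 10^-3 mol
[H2SO4] = 3.483 × 10^-3 mol / 0.05054 L = 0.06891 mol/L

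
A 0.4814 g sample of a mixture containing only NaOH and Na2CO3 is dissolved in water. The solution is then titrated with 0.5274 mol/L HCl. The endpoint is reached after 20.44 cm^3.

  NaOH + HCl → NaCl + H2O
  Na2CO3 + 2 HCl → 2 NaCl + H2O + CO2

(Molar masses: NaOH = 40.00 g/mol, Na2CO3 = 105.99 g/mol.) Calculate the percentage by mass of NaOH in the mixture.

n(HCl) = 0.02044 × 0.5274 = 0.01078 mol
Let x = n(NaOH), y = n(Na2CO3).
Titrant: 1x + 2y = 0.01078;  mass: 40.00x + 105.99y = 0.4814
Solving, x = 6.917 × 10^-3 mol, y = 1.931 × 10^-3 mol
mass of NaOH = 6.917 × 10^-3 × 40.00 = 0.2767 g
% NaOH = 0.2767 / 0.4814 × 100 = 57.48 %

57.48 %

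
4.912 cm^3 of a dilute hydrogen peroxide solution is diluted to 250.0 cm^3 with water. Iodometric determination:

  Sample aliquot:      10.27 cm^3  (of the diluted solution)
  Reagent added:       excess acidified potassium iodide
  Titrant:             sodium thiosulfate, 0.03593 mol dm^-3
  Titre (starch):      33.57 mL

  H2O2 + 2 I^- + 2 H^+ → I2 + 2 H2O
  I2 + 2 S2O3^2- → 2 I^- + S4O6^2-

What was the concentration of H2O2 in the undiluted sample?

2.989 mol/L

n(S2O3^2-) = 0.03357 × 0.03593 = 1.206 × 10^-3 mol
n(I2) = n(S2O3^2-)/2 = 6.031 × 10^-4 mol
n(H2O2) in the aliquot = 6.031 × 10^-4 mol (1:1 ratio)
[H2O2]_dilute = 6.031 × 10^-4 / 0.01027 = 0.05872 mol/L
[H2O2]_original = 0.05872 × 250.0/4.912 = 2.989 mol/L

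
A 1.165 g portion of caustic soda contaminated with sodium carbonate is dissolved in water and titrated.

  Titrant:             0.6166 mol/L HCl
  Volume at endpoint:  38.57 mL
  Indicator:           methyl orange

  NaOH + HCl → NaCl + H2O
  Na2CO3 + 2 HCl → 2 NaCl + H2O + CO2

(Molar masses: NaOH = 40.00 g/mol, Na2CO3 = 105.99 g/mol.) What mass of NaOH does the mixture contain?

n(HCl) = 0.03857 × 0.6166 = 0.02378 mol
Let x = n(NaOH), y = n(Na2CO3).
Titrant: 1x + 2y = 0.02378;  mass: 40.00x + 105.99y = 1.165
Solving, x = 7.337 × 10^-3 mol, y = 8.223 × 10^-3 mol
mass of NaOH = 7.337 × 10^-3 × 40.00 = 0.2935 g

0.2935 g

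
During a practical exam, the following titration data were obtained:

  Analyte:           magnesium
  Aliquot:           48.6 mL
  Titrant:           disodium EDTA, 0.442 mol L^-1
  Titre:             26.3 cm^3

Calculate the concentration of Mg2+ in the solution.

Mg^2+ + EDTA^4- → [Mg(EDTA)]^2-
n(EDTA) = 0.0263 L × 0.442 mol/L = 0.0116 mol
n(Mg2+) = 0.0116 mol (1:1 mole ratio)
[Mg2+] = 0.0116 mol / 0.0486 L = 0.239 mol/L

0.239 mol/L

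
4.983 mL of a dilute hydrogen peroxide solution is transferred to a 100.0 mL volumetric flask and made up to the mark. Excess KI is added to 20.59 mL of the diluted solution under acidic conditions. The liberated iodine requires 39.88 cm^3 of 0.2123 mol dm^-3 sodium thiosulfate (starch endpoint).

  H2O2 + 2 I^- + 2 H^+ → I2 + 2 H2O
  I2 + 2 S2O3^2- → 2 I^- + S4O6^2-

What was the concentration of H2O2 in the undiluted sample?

n(S2O3^2-) = 0.03988 × 0.2123 = 8.467 × 10^-3 mol
n(I2) = n(S2O3^2-)/2 = 4.233 × 10^-3 mol
n(H2O2) in the aliquot = 4.233 × 10^-3 mol (1:1 ratio)
[H2O2]_dilute = 4.233 × 10^-3 / 0.02059 = 0.2056 mol/L
[H2O2]_original = 0.2056 × 100.0/4.983 = 4.126 mol/L

4.126 mol/L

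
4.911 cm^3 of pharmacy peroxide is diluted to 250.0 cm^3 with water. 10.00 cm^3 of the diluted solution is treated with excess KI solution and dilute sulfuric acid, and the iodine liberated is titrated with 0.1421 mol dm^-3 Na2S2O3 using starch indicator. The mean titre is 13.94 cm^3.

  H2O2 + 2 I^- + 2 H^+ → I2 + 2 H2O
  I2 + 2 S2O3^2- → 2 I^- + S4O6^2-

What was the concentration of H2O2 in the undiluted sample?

n(S2O3^2-) = 0.01394 × 0.1421 = 1.981 × 10^-3 mol
n(I2) = n(S2O3^2-)/2 = 9.904 × 10^-4 mol
n(H2O2) in the aliquot = 9.904 × 10^-4 mol (1:1 ratio)
[H2O2]_dilute = 9.904 × 10^-4 / 0.01000 = 0.09904 mol/L
[H2O2]_original = 0.09904 × 250.0/4.911 = 5.042 mol/L

5.042 mol/L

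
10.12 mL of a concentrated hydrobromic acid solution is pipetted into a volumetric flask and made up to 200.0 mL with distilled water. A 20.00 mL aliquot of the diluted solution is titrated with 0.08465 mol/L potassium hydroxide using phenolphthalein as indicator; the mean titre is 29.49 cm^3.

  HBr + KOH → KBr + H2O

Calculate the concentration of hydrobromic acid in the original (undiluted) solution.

n(KOH) = 0.02949 × 0.08465 = 2.496 × 10^-3 mol
n(HBr) in the aliquot = 2.496 × 10^-3 mol (1:1 ratio)
[HBr]_dilute = 2.496 × 10^-3 / 0.02000 = 0.1248 mol/L
Dilution factor = 200.0 / 10.12 = 19.76
[HBr]_stock = 0.1248 × 19.76 = 2.467 mol/L

2.467 mol/L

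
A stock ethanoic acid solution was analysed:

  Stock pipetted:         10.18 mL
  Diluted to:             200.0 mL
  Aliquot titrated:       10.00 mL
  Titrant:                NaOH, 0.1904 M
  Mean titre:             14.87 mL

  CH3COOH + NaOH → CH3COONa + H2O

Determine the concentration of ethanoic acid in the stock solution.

n(NaOH) = 0.01487 × 0.1904 = 2.831 × 10^-3 mol
n(CH3COOH) in the aliquot = 2.831 × 10^-3 mol (1:1 ratio)
[CH3COOH]_dilute = 2.831 × 10^-3 / 0.01000 = 0.2831 mol/L
Dilution factor = 200.0 / 10.18 = 19.65
[CH3COOH]_stock = 0.2831 × 19.65 = 5.562 mol/L

5.562 M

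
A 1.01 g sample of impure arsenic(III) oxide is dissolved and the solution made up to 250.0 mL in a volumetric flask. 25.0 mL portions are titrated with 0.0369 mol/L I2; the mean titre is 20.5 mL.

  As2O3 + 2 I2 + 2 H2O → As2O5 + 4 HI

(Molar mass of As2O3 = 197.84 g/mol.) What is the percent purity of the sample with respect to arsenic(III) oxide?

74.1 %

n(I2) per titration = 0.0205 × 0.0369 = 7.56 × 10^-4 mol
From the 1:2 ratio, n(As2O3) in each aliquot = 1/2 × 7.56 × 10^-4 = 3.78 × 10^-4 mol
n(As2O3) in the whole flask = 3.78 × 10^-4 × 250.0/25.0 = 3.78 × 10^-3 mol
mass of As2O3 = 3.78 × 10^-3 × 197.84 = 0.748 g
% As2O3 = 0.748 / 1.01 × 100 = 74.1 %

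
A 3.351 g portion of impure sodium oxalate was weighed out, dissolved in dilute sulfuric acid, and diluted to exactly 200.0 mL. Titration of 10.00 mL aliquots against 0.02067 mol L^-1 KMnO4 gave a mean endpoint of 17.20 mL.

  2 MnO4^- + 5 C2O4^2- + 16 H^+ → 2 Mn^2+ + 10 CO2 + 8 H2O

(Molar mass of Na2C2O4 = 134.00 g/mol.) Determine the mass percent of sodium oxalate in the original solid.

71.08 %

n(KMnO4) per titration = 0.01720 × 0.02067 = 3.555 × 10^-4 mol
From the 5:2 ratio, n(Na2C2O4) in each aliquot = 5/2 × 3.555 × 10^-4 = 8.888 × 10^-4 mol
n(Na2C2O4) in the whole flask = 8.888 × 10^-4 × 200.0/10.00 = 0.01778 mol
mass of Na2C2O4 = 0.01778 × 134.00 = 2.382 g
% Na2C2O4 = 2.382 / 3.351 × 100 = 71.08 %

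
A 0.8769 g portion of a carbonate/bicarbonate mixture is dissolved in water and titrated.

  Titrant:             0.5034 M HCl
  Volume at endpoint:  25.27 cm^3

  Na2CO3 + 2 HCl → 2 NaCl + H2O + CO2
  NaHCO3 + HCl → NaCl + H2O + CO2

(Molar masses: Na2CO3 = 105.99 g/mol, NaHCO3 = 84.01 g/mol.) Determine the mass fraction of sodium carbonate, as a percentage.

n(HCl) = 0.02527 × 0.5034 = 0.01272 mol
Let x = n(Na2CO3), y = n(NaHCO3).
Titrant: 2x + 1y = 0.01272;  mass: 105.99x + 84.01y = 0.8769
Solving, x = 3.092 × 10^-3 mol, y = 6.537 × 10^-3 mol
mass of Na2CO3 = 3.092 × 10^-3 × 105.99 = 0.3277 g
% Na2CO3 = 0.3277 / 0.8769 × 100 = 37.37 %

37.37 %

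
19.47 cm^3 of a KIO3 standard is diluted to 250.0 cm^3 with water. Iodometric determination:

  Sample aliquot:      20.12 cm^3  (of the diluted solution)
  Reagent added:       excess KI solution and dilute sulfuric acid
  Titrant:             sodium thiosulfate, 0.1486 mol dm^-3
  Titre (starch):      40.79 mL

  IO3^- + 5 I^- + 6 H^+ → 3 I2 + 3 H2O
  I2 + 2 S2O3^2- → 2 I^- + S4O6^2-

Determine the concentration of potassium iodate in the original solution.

n(S2O3^2-) = 0.04079 × 0.1486 = 6.061 × 10^-3 mol
n(I2) = n(S2O3^2-)/2 = 3.031 × 10^-3 mol
From the 1:3 ratio, n(IO3^-) in the aliquot = 1/3 × 3.031 × 10^-3 = 1.010 × 10^-3 mol
[IO3^-]_dilute = 1.010 × 10^-3 / 0.02012 = 0.05021 mol/L
[IO3^-]_original = 0.05021 × 250.0/19.47 = 0.6447 mol/L

0.6447 mol/L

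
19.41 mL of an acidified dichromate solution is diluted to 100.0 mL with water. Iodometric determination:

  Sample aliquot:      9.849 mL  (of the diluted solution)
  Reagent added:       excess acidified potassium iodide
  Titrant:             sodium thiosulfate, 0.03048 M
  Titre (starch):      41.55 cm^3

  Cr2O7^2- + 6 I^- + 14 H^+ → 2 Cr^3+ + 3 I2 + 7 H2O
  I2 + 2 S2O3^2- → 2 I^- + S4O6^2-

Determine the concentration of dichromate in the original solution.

n(S2O3^2-) = 0.04155 × 0.03048 = 1.266 × 10^-3 mol
n(I2) = n(S2O3^2-)/2 = 6.332 × 10^-4 mol
From the 1:3 ratio, n(Cr2O7^2-) in the aliquot = 1/3 × 6.332 × 10^-4 = 2.111 × 10^-4 mol
[Cr2O7^2-]_dilute = 2.111 × 10^-4 / 0.009849 = 0.02143 mol/L
[Cr2O7^2-]_original = 0.02143 × 100.0/19.41 = 0.1104 mol/L

0.1104 M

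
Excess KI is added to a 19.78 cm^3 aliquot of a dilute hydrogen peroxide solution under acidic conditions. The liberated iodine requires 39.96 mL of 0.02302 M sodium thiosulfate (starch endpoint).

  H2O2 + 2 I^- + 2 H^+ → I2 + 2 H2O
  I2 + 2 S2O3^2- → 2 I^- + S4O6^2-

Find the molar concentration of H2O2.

0.02325 M

n(S2O3^2-) = 0.03996 × 0.02302 = 9.199 × 10^-4 mol
n(I2) = n(S2O3^2-)/2 = 4.599 × 10^-4 mol
n(H2O2) in the aliquot = 4.599 × 10^-4 mol (1:1 ratio)
[H2O2] = 4.599 × 10^-4 / 0.01978 = 0.02325 mol/L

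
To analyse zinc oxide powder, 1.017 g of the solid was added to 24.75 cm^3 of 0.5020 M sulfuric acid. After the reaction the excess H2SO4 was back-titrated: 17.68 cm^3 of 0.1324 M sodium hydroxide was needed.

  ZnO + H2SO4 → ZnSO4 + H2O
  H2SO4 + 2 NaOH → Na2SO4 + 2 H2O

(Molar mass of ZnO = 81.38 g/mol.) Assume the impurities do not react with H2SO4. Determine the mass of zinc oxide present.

n(H2SO4) added = 0.02475 × 0.5020 = 0.01242 mol
n(NaOH) used in back-titration = 0.01768 × 0.1324 = 2.341 × 10^-3 mol
From the 1:2 ratio, n(H2SO4) left over = 1/2 × 2.341 × 10^-3 = 1.170 × 10^-3 mol
n(H2SO4) consumed by analyte = 0.01242 − 1.170 × 10^-3 = 0.01125 mol
n(ZnO) = 0.01125 mol (1:1 ratio)
mass of ZnO = 0.01125 × 81.38 = 0.9159 g

0.9159 g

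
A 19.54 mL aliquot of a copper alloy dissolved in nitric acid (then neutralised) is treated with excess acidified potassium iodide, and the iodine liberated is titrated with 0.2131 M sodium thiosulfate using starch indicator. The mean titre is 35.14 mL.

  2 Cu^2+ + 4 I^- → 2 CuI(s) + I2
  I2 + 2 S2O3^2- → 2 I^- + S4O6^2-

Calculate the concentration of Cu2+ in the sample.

0.3832 M

n(S2O3^2-) = 0.03514 × 0.2131 = 7.488 × 10^-3 mol
n(I2) = n(S2O3^2-)/2 = 3.744 × 10^-3 mol
From the 2:1 ratio, n(Cu2+) in the aliquot = 2/1 × 3.744 × 10^-3 = 7.488 × 10^-3 mol
[Cu2+] = 7.488 × 10^-3 / 0.01954 = 0.3832 mol/L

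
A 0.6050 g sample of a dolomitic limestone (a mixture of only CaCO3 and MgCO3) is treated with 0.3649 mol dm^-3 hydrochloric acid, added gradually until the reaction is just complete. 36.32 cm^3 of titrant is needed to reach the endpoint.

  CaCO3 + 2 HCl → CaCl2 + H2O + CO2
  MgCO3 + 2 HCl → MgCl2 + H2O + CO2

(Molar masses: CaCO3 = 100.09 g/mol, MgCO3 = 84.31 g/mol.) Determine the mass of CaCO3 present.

0.2938 g

n(HCl) = 0.03632 × 0.3649 = 0.01325 mol
Let x = n(CaCO3), y = n(MgCO3).
Titrant: 2x + 2y = 0.01325;  mass: 100.09x + 84.31y = 0.6050
Solving, x = 2.935 × 10^-3 mol, y = 3.692 × 10^-3 mol
mass of CaCO3 = 2.935 × 10^-3 × 100.09 = 0.2938 g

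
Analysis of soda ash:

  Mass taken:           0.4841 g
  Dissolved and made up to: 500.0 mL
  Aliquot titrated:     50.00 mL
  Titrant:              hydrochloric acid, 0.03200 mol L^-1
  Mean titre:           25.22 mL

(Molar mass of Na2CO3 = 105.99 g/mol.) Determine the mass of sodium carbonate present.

Na2CO3 + 2 HCl → 2 NaCl + H2O + CO2
n(HCl) per titration = 0.02522 × 0.03200 = 8.070 × 10^-4 mol
From the 1:2 ratio, n(Na2CO3) in each aliquot = 1/2 × 8.070 × 10^-4 = 4.035 × 10^-4 mol
n(Na2CO3) in the whole flask = 4.035 × 10^-4 × 500.0/50.00 = 4.035 × 10^-3 mol
mass of Na2CO3 = 4.035 × 10^-3 × 105.99 = 0.4277 g

0.4277 g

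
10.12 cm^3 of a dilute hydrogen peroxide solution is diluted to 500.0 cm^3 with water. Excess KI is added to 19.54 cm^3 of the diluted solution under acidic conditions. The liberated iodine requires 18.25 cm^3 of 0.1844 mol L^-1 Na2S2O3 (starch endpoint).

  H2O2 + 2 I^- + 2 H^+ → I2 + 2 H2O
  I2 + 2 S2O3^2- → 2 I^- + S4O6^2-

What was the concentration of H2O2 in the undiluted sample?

4.255 mol/L

n(S2O3^2-) = 0.01825 × 0.1844 = 3.365 × 10^-3 mol
n(I2) = n(S2O3^2-)/2 = 1.683 × 10^-3 mol
n(H2O2) in the aliquot = 1.683 × 10^-3 mol (1:1 ratio)
[H2O2]_dilute = 1.683 × 10^-3 / 0.01954 = 0.08611 mol/L
[H2O2]_original = 0.08611 × 500.0/10.12 = 4.255 mol/L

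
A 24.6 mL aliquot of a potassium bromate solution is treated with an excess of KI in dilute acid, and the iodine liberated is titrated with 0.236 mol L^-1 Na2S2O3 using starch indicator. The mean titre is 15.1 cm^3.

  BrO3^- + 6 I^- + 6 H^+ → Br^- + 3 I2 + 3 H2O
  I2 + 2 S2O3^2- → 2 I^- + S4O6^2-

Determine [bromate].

n(S2O3^2-) = 0.0151 × 0.236 = 3.56 × 10^-3 mol
n(I2) = n(S2O3^2-)/2 = 1.78 × 10^-3 mol
From the 1:3 ratio, n(BrO3^-) in the aliquot = 1/3 × 1.78 × 10^-3 = 5.94 × 10^-4 mol
[BrO3^-] = 5.94 × 10^-4 / 0.0246 = 0.0241 mol/L

0.0241 mol/L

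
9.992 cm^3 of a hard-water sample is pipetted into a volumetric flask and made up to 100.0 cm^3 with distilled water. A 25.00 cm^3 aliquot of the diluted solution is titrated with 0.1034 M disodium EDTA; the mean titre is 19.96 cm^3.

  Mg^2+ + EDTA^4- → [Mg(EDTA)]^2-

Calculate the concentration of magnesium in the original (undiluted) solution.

0.8262 M

n(EDTA) = 0.01996 × 0.1034 = 2.064 × 10^-3 mol
n(Mg2+) in the aliquot = 2.064 × 10^-3 mol (1:1 ratio)
[Mg2+]_dilute = 2.064 × 10^-3 / 0.02500 = 0.08255 mol/L
Dilution factor = 100.0 / 9.992 = 10.01
[Mg2+]_stock = 0.08255 × 10.01 = 0.8262 mol/L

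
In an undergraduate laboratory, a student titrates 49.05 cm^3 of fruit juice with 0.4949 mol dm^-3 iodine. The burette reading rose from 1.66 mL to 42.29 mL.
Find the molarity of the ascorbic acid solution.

C6H8O6 + I2 → C6H6O6 + 2 HI
n(I2) = 0.04063 L × 0.4949 mol/L = 0.02011 mol
n(C6H8O6) = 0.02011 mol (1:1 mole ratio)
[C6H8O6] = 0.02011 mol / 0.04905 L = 0.4099 mol/L

0.4099 mol/L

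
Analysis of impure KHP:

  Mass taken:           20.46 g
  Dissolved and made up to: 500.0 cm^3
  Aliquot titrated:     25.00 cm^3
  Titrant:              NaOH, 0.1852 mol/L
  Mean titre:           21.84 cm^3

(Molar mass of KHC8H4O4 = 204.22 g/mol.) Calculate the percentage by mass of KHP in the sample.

80.75 %

KHC8H4O4 + NaOH → KNaC8H4O4 + H2O
n(NaOH) per titration = 0.02184 × 0.1852 = 4.045 × 10^-3 mol
n(KHC8H4O4) in each aliquot = 4.045 × 10^-3 mol (1:1 ratio)
n(KHC8H4O4) in the whole flask = 4.045 × 10^-3 × 500.0/25.00 = 0.08090 mol
mass of KHC8H4O4 = 0.08090 × 204.22 = 16.52 g
% KHC8H4O4 = 16.52 / 20.46 × 100 = 80.75 %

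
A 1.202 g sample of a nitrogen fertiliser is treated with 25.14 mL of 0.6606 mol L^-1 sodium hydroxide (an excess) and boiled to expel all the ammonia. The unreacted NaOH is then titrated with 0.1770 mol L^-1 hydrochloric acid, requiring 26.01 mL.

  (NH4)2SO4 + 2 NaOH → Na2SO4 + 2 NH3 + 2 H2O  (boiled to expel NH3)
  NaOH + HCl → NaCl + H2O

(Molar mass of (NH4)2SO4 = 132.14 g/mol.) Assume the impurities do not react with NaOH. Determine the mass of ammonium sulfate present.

0.7931 g

n(NaOH) added = 0.02514 × 0.6606 = 0.01661 mol
n(HCl) used in back-titration = 0.02601 × 0.1770 = 4.604 × 10^-3 mol
n(NaOH) left over = 4.604 × 10^-3 mol (1:1 ratio)
n(NaOH) consumed by analyte = 0.01661 − 4.604 × 10^-3 = 0.01200 mol
From the 1:2 ratio, n((NH4)2SO4) = 1/2 × 0.01200 = 6.002 × 10^-3 mol
mass of (NH4)2SO4 = 6.002 × 10^-3 × 132.14 = 0.7931 g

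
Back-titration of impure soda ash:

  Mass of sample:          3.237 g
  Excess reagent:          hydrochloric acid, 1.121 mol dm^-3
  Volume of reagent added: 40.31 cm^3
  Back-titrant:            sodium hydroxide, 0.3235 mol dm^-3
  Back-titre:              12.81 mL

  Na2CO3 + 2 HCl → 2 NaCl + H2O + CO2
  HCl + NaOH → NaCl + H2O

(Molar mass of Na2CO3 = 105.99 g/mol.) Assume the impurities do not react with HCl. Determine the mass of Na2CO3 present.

n(HCl) added = 0.04031 × 1.121 = 0.04519 mol
n(NaOH) used in back-titration = 0.01281 × 0.3235 = 4.144 × 10^-3 mol
n(HCl) left over = 4.144 × 10^-3 mol (1:1 ratio)
n(HCl) consumed by analyte = 0.04519 − 4.144 × 10^-3 = 0.04104 mol
From the 1:2 ratio, n(Na2CO3) = 1/2 × 0.04104 = 0.02052 mol
mass of Na2CO3 = 0.02052 × 105.99 = 2.175 g

2.175 g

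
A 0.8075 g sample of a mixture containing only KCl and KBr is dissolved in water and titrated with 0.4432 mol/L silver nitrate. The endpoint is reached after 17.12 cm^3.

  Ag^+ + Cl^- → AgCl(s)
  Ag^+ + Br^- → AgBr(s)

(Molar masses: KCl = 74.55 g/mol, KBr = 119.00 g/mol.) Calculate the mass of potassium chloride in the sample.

0.1600 g

n(AgNO3) = 0.01712 × 0.4432 = 7.588 × 10^-3 mol
Let x = n(KCl), y = n(KBr).
Titrant: 1x + 1y = 7.588 × 10^-3;  mass: 74.55x + 119.00y = 0.8075
Solving, x = 2.147 × 10^-3 mol, y = 5.441 × 10^-3 mol
mass of KCl = 2.147 × 10^-3 × 74.55 = 0.1600 g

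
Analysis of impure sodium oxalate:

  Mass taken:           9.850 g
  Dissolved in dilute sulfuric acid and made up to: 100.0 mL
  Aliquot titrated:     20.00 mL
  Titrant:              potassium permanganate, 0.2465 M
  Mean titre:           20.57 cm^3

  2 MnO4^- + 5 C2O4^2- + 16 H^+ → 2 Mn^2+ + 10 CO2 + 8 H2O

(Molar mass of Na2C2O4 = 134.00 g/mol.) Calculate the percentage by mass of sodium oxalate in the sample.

86.22 %

n(KMnO4) per titration = 0.02057 × 0.2465 = 5.071 × 10^-3 mol
From the 5:2 ratio, n(Na2C2O4) in each aliquot = 5/2 × 5.071 × 10^-3 = 0.01268 mol
n(Na2C2O4) in the whole flask = 0.01268 × 100.0/20.00 = 0.06338 mol
mass of Na2C2O4 = 0.06338 × 134.00 = 8.493 g
% Na2C2O4 = 8.493 / 9.850 × 100 = 86.22 %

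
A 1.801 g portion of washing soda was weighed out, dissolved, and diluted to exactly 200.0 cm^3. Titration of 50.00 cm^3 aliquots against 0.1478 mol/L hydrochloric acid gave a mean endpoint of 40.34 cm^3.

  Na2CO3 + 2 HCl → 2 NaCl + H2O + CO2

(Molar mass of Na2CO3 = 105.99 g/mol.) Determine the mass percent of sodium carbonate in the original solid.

n(HCl) per titration = 0.04034 × 0.1478 = 5.962 × 10^-3 mol
From the 1:2 ratio, n(Na2CO3) in each aliquot = 1/2 × 5.962 × 10^-3 = 2.981 × 10^-3 mol
n(Na2CO3) in the whole flask = 2.981 × 10^-3 × 200.0/50.00 = 0.01192 mol
mass of Na2CO3 = 0.01192 × 105.99 = 1.264 g
% Na2CO3 = 1.264 / 1.801 × 100 = 70.18 %

70.18 %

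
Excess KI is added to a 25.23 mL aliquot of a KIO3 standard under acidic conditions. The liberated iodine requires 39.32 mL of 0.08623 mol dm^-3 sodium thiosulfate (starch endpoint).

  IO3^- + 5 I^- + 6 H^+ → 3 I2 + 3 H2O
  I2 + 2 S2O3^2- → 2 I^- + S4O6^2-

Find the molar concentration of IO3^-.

0.02240 mol/L

n(S2O3^2-) = 0.03932 × 0.08623 = 3.391 × 10^-3 mol
n(I2) = n(S2O3^2-)/2 = 1.695 × 10^-3 mol
From the 1:3 ratio, n(IO3^-) in the aliquot = 1/3 × 1.695 × 10^-3 = 5.651 × 10^-4 mol
[IO3^-] = 5.651 × 10^-4 / 0.02523 = 0.02240 mol/L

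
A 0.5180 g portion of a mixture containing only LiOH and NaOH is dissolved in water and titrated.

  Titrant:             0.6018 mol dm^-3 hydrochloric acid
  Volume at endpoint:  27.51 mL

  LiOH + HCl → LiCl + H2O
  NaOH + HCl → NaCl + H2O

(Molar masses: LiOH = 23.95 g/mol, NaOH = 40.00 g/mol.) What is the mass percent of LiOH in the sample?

41.55 %

n(HCl) = 0.02751 × 0.6018 = 0.01656 mol
Let x = n(LiOH), y = n(NaOH).
Titrant: 1x + 1y = 0.01656;  mass: 23.95x + 40.00y = 0.5180
Solving, x = 8.986 × 10^-3 mol, y = 7.570 × 10^-3 mol
mass of LiOH = 8.986 × 10^-3 × 23.95 = 0.2152 g
% LiOH = 0.2152 / 0.5180 × 100 = 41.55 %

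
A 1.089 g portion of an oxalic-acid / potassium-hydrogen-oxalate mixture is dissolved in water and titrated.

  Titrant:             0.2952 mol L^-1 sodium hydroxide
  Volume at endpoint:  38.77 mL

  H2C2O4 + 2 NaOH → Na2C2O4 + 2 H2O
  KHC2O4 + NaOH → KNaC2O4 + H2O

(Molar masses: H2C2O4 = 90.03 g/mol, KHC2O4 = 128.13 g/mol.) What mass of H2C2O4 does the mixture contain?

n(NaOH) = 0.03877 × 0.2952 = 0.01144 mol
Let x = n(H2C2O4), y = n(KHC2O4).
Titrant: 2x + 1y = 0.01144;  mass: 90.03x + 128.13y = 1.089
Solving, x = 2.271 × 10^-3 mol, y = 6.904 × 10^-3 mol
mass of H2C2O4 = 2.271 × 10^-3 × 90.03 = 0.2044 g

0.2044 g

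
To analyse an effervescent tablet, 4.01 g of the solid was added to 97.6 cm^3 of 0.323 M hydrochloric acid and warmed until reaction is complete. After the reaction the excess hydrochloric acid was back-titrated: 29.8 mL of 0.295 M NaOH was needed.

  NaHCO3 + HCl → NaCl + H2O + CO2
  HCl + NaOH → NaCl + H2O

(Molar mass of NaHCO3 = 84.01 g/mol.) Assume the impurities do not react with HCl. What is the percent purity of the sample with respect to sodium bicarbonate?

47.6 %

n(HCl) added = 0.0976 × 0.323 = 0.0315 mol
n(NaOH) used in back-titration = 0.0298 × 0.295 = 8.79 × 10^-3 mol
n(HCl) left over = 8.79 × 10^-3 mol (1:1 ratio)
n(HCl) consumed by analyte = 0.0315 − 8.79 × 10^-3 = 0.0227 mol
n(NaHCO3) = 0.0227 mol (1:1 ratio)
mass of NaHCO3 = 0.0227 × 84.01 = 1.91 g
% NaHCO3 = 1.91 / 4.01 × 100 = 47.6 %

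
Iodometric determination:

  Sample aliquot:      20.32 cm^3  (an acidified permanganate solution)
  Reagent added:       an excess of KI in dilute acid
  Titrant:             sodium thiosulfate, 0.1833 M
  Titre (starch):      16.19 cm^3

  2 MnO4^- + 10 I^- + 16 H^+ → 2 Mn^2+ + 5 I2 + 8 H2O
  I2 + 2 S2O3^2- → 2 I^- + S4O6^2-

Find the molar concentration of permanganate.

n(S2O3^2-) = 0.01619 × 0.1833 = 2.968 × 10^-3 mol
n(I2) = n(S2O3^2-)/2 = 1.484 × 10^-3 mol
From the 2:5 ratio, n(MnO4^-) in the aliquot = 2/5 × 1.484 × 10^-3 = 5.935 × 10^-4 mol
[MnO4^-] = 5.935 × 10^-4 / 0.02032 = 0.02921 mol/L

0.02921 M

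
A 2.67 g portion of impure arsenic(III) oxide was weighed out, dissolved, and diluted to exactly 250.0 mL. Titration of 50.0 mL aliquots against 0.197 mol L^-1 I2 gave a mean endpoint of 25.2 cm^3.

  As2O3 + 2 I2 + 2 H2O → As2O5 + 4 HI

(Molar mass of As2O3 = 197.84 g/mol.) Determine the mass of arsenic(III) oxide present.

2.46 g

n(I2) per titration = 0.0252 × 0.197 = 4.96 × 10^-3 mol
From the 1:2 ratio, n(As2O3) in each aliquot = 1/2 × 4.96 × 10^-3 = 2.48 × 10^-3 mol
n(As2O3) in the whole flask = 2.48 × 10^-3 × 250.0/50.0 = 0.0124 mol
mass of As2O3 = 0.0124 × 197.84 = 2.46 g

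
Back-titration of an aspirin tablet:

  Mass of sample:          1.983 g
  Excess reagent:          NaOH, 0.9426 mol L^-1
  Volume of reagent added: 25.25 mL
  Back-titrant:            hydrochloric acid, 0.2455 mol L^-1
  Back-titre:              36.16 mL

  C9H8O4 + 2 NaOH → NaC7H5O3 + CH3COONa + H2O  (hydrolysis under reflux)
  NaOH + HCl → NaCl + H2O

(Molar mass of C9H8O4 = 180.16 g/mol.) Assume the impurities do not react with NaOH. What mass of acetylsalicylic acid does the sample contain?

n(NaOH) added = 0.02525 × 0.9426 = 0.02380 mol
n(HCl) used in back-titration = 0.03616 × 0.2455 = 8.877 × 10^-3 mol
n(NaOH) left over = 8.877 × 10^-3 mol (1:1 ratio)
n(NaOH) consumed by analyte = 0.02380 − 8.877 × 10^-3 = 0.01492 mol
From the 1:2 ratio, n(C9H8O4) = 1/2 × 0.01492 = 7.462 × 10^-3 mol
mass of C9H8O4 = 7.462 × 10^-3 × 180.16 = 1.344 g

1.344 g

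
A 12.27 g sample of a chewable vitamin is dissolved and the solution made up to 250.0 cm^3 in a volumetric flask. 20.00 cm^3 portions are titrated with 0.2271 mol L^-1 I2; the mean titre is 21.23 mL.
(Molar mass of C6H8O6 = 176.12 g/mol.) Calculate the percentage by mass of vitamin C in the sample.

86.51 %

C6H8O6 + I2 → C6H6O6 + 2 HI
n(I2) per titration = 0.02123 × 0.2271 = 4.821 × 10^-3 mol
n(C6H8O6) in each aliquot = 4.821 × 10^-3 mol (1:1 ratio)
n(C6H8O6) in the whole flask = 4.821 × 10^-3 × 250.0/20.00 = 0.06027 mol
mass of C6H8O6 = 0.06027 × 176.12 = 10.61 g
% C6H8O6 = 10.61 / 12.27 × 100 = 86.51 %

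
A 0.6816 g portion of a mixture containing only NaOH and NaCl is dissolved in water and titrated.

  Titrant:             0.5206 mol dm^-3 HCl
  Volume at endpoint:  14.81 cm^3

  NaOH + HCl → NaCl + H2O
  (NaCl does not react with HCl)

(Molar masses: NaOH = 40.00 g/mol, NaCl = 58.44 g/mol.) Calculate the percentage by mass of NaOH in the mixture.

45.25 %

n(HCl) = 0.01481 × 0.5206 = 7.710 × 10^-3 mol
Let x = n(NaOH), y = n(NaCl).
Titrant: 1x = 7.710 × 10^-3;  mass: 40.00x + 58.44y = 0.6816
Solving, x = 7.710 × 10^-3 mol, y = 6.386 × 10^-3 mol
mass of NaOH = 7.710 × 10^-3 × 40.00 = 0.3084 g
% NaOH = 0.3084 / 0.6816 × 100 = 45.25 %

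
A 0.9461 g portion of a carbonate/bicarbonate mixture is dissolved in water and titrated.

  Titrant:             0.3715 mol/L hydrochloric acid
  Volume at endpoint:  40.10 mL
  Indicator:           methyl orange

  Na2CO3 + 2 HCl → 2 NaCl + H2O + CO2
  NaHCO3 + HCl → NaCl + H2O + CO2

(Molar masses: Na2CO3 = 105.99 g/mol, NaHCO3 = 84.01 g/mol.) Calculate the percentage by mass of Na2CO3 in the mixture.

55.16 %

n(HCl) = 0.04010 × 0.3715 = 0.01490 mol
Let x = n(Na2CO3), y = n(NaHCO3).
Titrant: 2x + 1y = 0.01490;  mass: 105.99x + 84.01y = 0.9461
Solving, x = 4.924 × 10^-3 mol, y = 5.050 × 10^-3 mol
mass of Na2CO3 = 4.924 × 10^-3 × 105.99 = 0.5219 g
% Na2CO3 = 0.5219 / 0.9461 × 100 = 55.16 %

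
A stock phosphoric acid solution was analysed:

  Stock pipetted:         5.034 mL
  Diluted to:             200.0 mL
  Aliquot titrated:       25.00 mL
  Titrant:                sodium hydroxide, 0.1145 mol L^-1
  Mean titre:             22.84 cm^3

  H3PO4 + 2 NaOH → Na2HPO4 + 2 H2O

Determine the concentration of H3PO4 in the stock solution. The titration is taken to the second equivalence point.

n(NaOH) = 0.02284 × 0.1145 = 2.615 × 10^-3 mol
From the 1:2 ratio, n(H3PO4) in the aliquot = 1/2 × 2.615 × 10^-3 = 1.308 × 10^-3 mol
[H3PO4]_dilute = 1.308 × 10^-3 / 0.02500 = 0.05230 mol/L
Dilution factor = 200.0 / 5.034 = 39.73
[H3PO4]_stock = 0.05230 × 39.73 = 2.078 mol/L

2.078 mol/L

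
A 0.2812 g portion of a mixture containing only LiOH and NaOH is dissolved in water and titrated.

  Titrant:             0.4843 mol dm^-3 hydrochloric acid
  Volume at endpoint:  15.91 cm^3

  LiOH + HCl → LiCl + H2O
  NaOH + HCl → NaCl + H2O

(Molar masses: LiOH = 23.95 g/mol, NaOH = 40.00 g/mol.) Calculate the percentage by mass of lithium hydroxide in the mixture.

14.33 %

n(HCl) = 0.01591 × 0.4843 = 7.705 × 10^-3 mol
Let x = n(LiOH), y = n(NaOH).
Titrant: 1x + 1y = 7.705 × 10^-3;  mass: 23.95x + 40.00y = 0.2812
Solving, x = 1.683 × 10^-3 mol, y = 6.022 × 10^-3 mol
mass of LiOH = 1.683 × 10^-3 × 23.95 = 0.04030 g
% LiOH = 0.04030 / 0.2812 × 100 = 14.33 %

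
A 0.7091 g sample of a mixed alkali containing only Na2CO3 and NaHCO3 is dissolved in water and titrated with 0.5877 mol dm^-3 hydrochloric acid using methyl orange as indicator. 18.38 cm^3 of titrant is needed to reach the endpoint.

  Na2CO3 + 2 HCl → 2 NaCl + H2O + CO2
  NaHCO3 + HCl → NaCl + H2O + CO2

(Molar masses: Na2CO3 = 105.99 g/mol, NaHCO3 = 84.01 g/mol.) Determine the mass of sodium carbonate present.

n(HCl) = 0.01838 × 0.5877 = 0.01080 mol
Let x = n(Na2CO3), y = n(NaHCO3).
Titrant: 2x + 1y = 0.01080;  mass: 105.99x + 84.01y = 0.7091
Solving, x = 3.198 × 10^-3 mol, y = 4.406 × 10^-3 mol
mass of Na2CO3 = 3.198 × 10^-3 × 105.99 = 0.3390 g

0.3390 g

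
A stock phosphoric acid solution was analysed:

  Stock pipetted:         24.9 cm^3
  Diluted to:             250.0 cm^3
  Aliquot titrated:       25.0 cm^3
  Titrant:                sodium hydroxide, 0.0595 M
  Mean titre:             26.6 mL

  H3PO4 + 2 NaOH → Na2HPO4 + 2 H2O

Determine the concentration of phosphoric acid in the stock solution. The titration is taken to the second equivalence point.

0.318 M

n(NaOH) = 0.0266 × 0.0595 = 1.58 × 10^-3 mol
From the 1:2 ratio, n(H3PO4) in the aliquot = 1/2 × 1.58 × 10^-3 = 7.91 × 10^-4 mol
[H3PO4]_dilute = 7.91 × 10^-4 / 0.0250 = 0.0317 mol/L
Dilution factor = 250.0 / 24.9 = 10.04
[H3PO4]_stock = 0.0317 × 10.04 = 0.318 mol/L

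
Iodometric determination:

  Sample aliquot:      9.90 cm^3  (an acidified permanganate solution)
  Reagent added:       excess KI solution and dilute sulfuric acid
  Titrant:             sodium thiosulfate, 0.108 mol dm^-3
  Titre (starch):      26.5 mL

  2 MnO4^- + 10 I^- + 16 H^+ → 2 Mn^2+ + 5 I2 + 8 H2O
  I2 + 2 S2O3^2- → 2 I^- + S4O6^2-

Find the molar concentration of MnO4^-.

n(S2O3^2-) = 0.0265 × 0.108 = 2.86 × 10^-3 mol
n(I2) = n(S2O3^2-)/2 = 1.43 × 10^-3 mol
From the 2:5 ratio, n(MnO4^-) in the aliquot = 2/5 × 1.43 × 10^-3 = 5.72 × 10^-4 mol
[MnO4^-] = 5.72 × 10^-4 / 0.00990 = 0.0578 mol/L

0.0578 mol/L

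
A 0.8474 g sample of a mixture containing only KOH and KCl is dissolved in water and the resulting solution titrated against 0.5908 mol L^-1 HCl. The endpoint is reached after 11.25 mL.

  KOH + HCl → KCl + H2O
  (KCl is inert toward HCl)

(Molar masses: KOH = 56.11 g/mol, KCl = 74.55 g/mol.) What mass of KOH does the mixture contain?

0.3729 g

n(HCl) = 0.01125 × 0.5908 = 6.646 × 10^-3 mol
Let x = n(KOH), y = n(KCl).
Titrant: 1x = 6.646 × 10^-3;  mass: 56.11x + 74.55y = 0.8474
Solving, x = 6.646 × 10^-3 mol, y = 6.364 × 10^-3 mol
mass of KOH = 6.646 × 10^-3 × 56.11 = 0.3729 g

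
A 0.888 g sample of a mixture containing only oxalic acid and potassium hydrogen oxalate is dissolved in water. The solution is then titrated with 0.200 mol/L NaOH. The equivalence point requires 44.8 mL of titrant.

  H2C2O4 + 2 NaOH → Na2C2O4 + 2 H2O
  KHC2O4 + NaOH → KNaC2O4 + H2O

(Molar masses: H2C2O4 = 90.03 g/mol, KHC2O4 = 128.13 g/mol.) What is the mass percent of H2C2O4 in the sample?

n(NaOH) = 0.0448 × 0.200 = 8.96 × 10^-3 mol
Let x = n(H2C2O4), y = n(KHC2O4).
Titrant: 2x + 1y = 8.96 × 10^-3;  mass: 90.03x + 128.13y = 0.888
Solving, x = 1.56 × 10^-3 mol, y = 5.83 × 10^-3 mol
mass of H2C2O4 = 1.56 × 10^-3 × 90.03 = 0.141 g
% H2C2O4 = 0.141 / 0.888 × 100 = 15.9 %

15.9 %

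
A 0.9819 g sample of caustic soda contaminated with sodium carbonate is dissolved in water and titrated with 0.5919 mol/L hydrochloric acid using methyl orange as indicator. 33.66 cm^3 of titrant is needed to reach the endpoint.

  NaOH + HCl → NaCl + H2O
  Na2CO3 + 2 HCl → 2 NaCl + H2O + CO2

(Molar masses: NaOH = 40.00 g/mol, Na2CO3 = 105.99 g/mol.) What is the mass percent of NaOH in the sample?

23.18 %

n(HCl) = 0.03366 × 0.5919 = 0.01992 mol
Let x = n(NaOH), y = n(Na2CO3).
Titrant: 1x + 2y = 0.01992;  mass: 40.00x + 105.99y = 0.9819
Solving, x = 5.690 × 10^-3 mol, y = 7.117 × 10^-3 mol
mass of NaOH = 5.690 × 10^-3 × 40.00 = 0.2276 g
% NaOH = 0.2276 / 0.9819 × 100 = 23.18 %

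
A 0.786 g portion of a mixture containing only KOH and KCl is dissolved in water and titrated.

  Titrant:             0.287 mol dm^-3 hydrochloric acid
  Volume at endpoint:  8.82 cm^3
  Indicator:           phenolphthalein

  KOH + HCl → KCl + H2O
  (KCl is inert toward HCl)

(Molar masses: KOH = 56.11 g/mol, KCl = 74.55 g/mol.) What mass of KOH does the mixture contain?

0.142 g

n(HCl) = 0.00882 × 0.287 = 2.53 × 10^-3 mol
Let x = n(KOH), y = n(KCl).
Titrant: 1x = 2.53 × 10^-3;  mass: 56.11x + 74.55y = 0.786
Solving, x = 2.53 × 10^-3 mol, y = 8.64 × 10^-3 mol
mass of KOH = 2.53 × 10^-3 × 56.11 = 0.142 g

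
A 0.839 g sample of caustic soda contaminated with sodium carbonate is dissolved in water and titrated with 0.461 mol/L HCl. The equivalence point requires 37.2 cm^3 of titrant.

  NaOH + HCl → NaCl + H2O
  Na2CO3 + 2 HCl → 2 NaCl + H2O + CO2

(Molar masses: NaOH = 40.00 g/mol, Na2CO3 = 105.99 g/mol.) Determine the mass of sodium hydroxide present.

n(HCl) = 0.0372 × 0.461 = 0.0171 mol
Let x = n(NaOH), y = n(Na2CO3).
Titrant: 1x + 2y = 0.0171;  mass: 40.00x + 105.99y = 0.839
Solving, x = 5.37 × 10^-3 mol, y = 5.89 × 10^-3 mol
mass of NaOH = 5.37 × 10^-3 × 40.00 = 0.215 g

0.215 g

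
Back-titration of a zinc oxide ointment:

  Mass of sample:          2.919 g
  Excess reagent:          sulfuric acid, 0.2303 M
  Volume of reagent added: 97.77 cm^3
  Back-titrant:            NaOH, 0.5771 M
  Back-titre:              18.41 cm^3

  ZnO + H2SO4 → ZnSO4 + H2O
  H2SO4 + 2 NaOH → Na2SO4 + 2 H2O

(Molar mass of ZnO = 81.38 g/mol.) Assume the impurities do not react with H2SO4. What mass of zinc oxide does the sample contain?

n(H2SO4) added = 0.09777 × 0.2303 = 0.02252 mol
n(NaOH) used in back-titration = 0.01841 × 0.5771 = 0.01062 mol
From the 1:2 ratio, n(H2SO4) left over = 1/2 × 0.01062 = 5.312 × 10^-3 mol
n(H2SO4) consumed by analyte = 0.02252 − 5.312 × 10^-3 = 0.01720 mol
n(ZnO) = 0.01720 mol (1:1 ratio)
mass of ZnO = 0.01720 × 81.38 = 1.400 g

1.400 g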